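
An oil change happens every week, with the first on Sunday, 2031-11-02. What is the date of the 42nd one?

The 42nd occurrence is 41 intervals after the first: 41 × 7 = 287 days after 2031-11-02.
November has 30 days — 28 days to the end of November leaves 259.
December has 31 days (228 left).
January has 31 days (197 left).
February has 29 days (168 left).
March has 31 days (137 left).
April has 30 days (107 left).
May has 31 days (76 left).
June has 30 days (46 left).
July has 31 days (15 left).
15 days into August → 2032-08-15.

2032-08-15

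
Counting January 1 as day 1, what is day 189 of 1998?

January has 31 days (189 − 31 = 158 remain).
February has 28 days (158 − 28 = 130 remain).
March has 31 days (130 − 31 = 99 remain).
April has 30 days (99 − 30 = 69 remain).
May has 31 days (69 − 31 = 38 remain).
June has 30 days (38 − 30 = 8 remain).
8 into July → July 8.

8 July 1998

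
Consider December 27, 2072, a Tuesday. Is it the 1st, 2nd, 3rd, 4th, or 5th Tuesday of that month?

Day 27 falls in week ⌈27/7⌉ of the month.
Days 1–7 hold the 1st Tuesday, 8–14 the 2nd, 15–21 the 3rd, 22–28 the 4th, 29–31 the 5th.
27 is in the range for the 4th.

4th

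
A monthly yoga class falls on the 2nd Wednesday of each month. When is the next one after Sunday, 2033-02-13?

February 2033 starts on a Tuesday; its first Wednesday is the 2nd, so the 2nd Wednesday is the 9th — 2033-02-09.
That is not after 2033-02-13, so look at March 2033.
March 2033 starts on a Tuesday; its first Wednesday is the 2nd, so the 2nd Wednesday is the 9th — 2033-03-09.

2033-03-09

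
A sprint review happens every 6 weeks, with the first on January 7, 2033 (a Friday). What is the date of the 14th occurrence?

July 7, 2034

The 14th occurrence is 13 intervals after the first: 13 × 42 = 546 days after January 7, 2033.
January has 31 days — 24 days to the end of January leaves 522.
From end of January to end of 2033 is 334 days (188 left).
January has 31 days (157 left).
February has 28 days (129 left).
March has 31 days (98 left).
April has 30 days (68 left).
May has 31 days (37 left).
June has 30 days (7 left).
7 days into July → July 7, 2034.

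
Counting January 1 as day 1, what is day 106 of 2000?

April 15, 2000

January has 31 days (106 − 31 = 75 remain).
February has 29 days (75 − 29 = 46 remain).
March has 31 days (46 − 31 = 15 remain).
15 into April → April 15.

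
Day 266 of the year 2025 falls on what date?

January has 31 days (266 − 31 = 235 remain).
February has 28 days (235 − 28 = 207 remain).
March has 31 days (207 − 31 = 176 remain).
April has 30 days (176 − 30 = 146 remain).
May has 31 days (146 − 31 = 115 remain).
June has 30 days (115 − 30 = 85 remain).
July has 31 days (85 − 31 = 54 remain).
August has 31 days (54 − 31 = 23 remain).
23 into September → September 23.

September 23, 2025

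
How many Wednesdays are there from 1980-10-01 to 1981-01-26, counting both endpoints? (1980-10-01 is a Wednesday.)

17

1980-10-01 is a Wednesday; the first Wednesday on or after it is 1980-10-01.
From 1980-10-01 to 1981-01-26: 30 + 30 + 31 + 26 = 117 days (rest of October, November, December, January).
117 ÷ 7 = 16 full weeks with remainder 5, so 16 more Wednesdays after the first → 17.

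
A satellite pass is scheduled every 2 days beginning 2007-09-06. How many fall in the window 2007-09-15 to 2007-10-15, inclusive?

Occurrences land 2·i days after 2007-09-06 for i = 0, 1, 2, …
2007-09-15 is 9 days after the start; 9 ÷ 2 = 4 remainder 1; since the remainder is 1, round up to i = 5. First occurrence in the window: #6 on 2007-09-16 (5×2 = 10 days in).
2007-10-15 is 39 days after the start; 39 ÷ 2 = 19 remainder 1. Last occurrence in the window: #20 on 2007-10-14.
Occurrences #6 through #20: 15 in total.

15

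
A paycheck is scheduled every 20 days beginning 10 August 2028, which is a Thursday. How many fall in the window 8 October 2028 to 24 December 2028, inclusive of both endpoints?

Occurrences land 20·i days after 10 August 2028 for i = 0, 1, 2, …
8 October 2028 is 59 days after the start; 59 ÷ 20 = 2 remainder 19; since the remainder is 19, round up to i = 3. First occurrence in the window: #4 on 9 October 2028 (3×20 = 60 days in).
24 December 2028 is 136 days after the start; 136 ÷ 20 = 6 remainder 16. Last occurrence in the window: #7 on 8 December 2028.
Occurrences #4 through #7: 4 in total.

4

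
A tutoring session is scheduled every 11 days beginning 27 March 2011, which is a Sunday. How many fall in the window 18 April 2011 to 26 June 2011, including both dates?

Occurrences land 11·i days after 27 March 2011 for i = 0, 1, 2, …
18 April 2011 is 22 days after the start; 22 ÷ 11 = 2 remainder 0. First occurrence in the window: #3 on 18 April 2011 (2×11 = 22 days in).
26 June 2011 is 91 days after the start; 91 ÷ 11 = 8 remainder 3. Last occurrence in the window: #9 on 23 June 2011.
Occurrences #3 through #9: 7 in total.

7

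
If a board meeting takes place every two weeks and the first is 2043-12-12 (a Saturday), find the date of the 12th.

The 12th occurrence is 11 intervals after the first: 11 × 14 = 154 days after 2043-12-12.
December has 31 days — 19 days to the end of December leaves 135.
January has 31 days (104 left).
February has 29 days (75 left).
March has 31 days (44 left).
April has 30 days (14 left).
14 days into May → 2044-05-14.

2044-05-14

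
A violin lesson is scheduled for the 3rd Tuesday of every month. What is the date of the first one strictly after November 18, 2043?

December 15, 2043

November 2043 starts on a Sunday; its first Tuesday is the 3rd, so the 3rd Tuesday is the 17th — November 17, 2043.
That is not after November 18, 2043, so look at December 2043.
December 2043 starts on a Tuesday; its first Tuesday is the 1st, so the 3rd Tuesday is the 15th — December 15, 2043.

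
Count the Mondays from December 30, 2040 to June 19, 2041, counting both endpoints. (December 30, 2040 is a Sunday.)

December 30, 2040 is a Sunday; the first Monday on or after it is December 31, 2040 (1 day later).
From December 31, 2040 to June 19, 2041: 0 + 31 + 28 + 31 + 30 + 31 + 19 = 170 days (rest of December, January, February, March, April, May, June).
170 ÷ 7 = 24 full weeks with remainder 2, so 24 more Mondays after the first → 25.

25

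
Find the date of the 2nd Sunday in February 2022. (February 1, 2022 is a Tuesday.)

February 13, 2022

February 2022 begins on a Tuesday, so the first Sunday is February 6 (5 days later).
The 2nd Sunday is 1 weeks later: 6 + 7 = 13.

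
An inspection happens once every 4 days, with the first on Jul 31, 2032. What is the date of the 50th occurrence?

Feb 12, 2033

The 50th occurrence is 49 intervals after the first: 49 × 4 = 196 days after Jul 31, 2032.
Jul has 31 days — 0 days to the end of Jul leaves 196.
Aug has 31 days (165 left).
Sep has 30 days (135 left).
Oct has 31 days (104 left).
Nov has 30 days (74 left).
Dec has 31 days (43 left).
Jan has 31 days (12 left).
12 days into Feb → Feb 12, 2033.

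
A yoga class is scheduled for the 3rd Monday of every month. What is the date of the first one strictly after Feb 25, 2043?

Mar 16, 2043

Feb 2043 starts on a Sunday; its first Monday is the 2nd, so the 3rd Monday is the 16th — Feb 16, 2043.
That is not after Feb 25, 2043, so look at Mar 2043.
Mar 2043 starts on a Sunday; its first Monday is the 2nd, so the 3rd Monday is the 16th — Mar 16, 2043.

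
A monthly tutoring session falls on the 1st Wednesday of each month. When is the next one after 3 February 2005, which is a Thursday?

February 2005 starts on a Tuesday, so its 1st Wednesday is 2 February 2005 (1 day in).
That is not after 3 February 2005, so look at March 2005.
March 2005 starts on a Tuesday, so its 1st Wednesday is 2 March 2005 (1 day in).

2 March 2005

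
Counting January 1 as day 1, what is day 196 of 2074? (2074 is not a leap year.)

Jul 15, 2074

Jan has 31 days (196 − 31 = 165 remain).
Feb has 28 days (165 − 28 = 137 remain).
Mar has 31 days (137 − 31 = 106 remain).
Apr has 30 days (106 − 30 = 76 remain).
May has 31 days (76 − 31 = 45 remain).
Jun has 30 days (45 − 30 = 15 remain).
15 into Jul → Jul 15.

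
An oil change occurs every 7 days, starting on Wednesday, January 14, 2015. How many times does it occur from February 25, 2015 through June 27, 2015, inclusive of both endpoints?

Occurrences land 7·i days after January 14, 2015 for i = 0, 1, 2, …
February 25, 2015 is 42 days after the start; 42 ÷ 7 = 6 remainder 0. First occurrence in the window: #7 on February 25, 2015 (6×7 = 42 days in).
June 27, 2015 is 164 days after the start; 164 ÷ 7 = 23 remainder 3. Last occurrence in the window: #24 on June 24, 2015.
Occurrences #7 through #24: 18 in total.

18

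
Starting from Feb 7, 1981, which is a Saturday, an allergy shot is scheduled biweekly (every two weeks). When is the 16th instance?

Sep 5, 1981

The 16th occurrence is 15 intervals after the first: 15 × 14 = 210 days after Feb 7, 1981.
Feb has 28 days — 21 days to the end of Feb leaves 189.
Mar has 31 days (158 left).
Apr has 30 days (128 left).
May has 31 days (97 left).
Jun has 30 days (67 left).
Jul has 31 days (36 left).
Aug has 31 days (5 left).
5 days into Sep → Sep 5, 1981.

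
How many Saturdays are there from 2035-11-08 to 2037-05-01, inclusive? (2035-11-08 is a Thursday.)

77

2035-11-08 is a Thursday; the first Saturday on or after it is 2035-11-10 (2 days later).
From 2035-11-10 to 2037-05-01: 51 + 366 + 121 = 538 days (rest of 2035, 2036, to 2037-05-01 in 2037).
538 ÷ 7 = 76 full weeks with remainder 6, so 76 more Saturdays after the first → 77.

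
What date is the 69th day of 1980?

Jan has 31 days (69 − 31 = 38 remain).
Feb has 29 days (38 − 29 = 9 remain).
9 into Mar → Mar 9.

Mar 9, 1980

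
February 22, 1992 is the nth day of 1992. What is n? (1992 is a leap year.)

Days in months before February: 31 = 31.
Plus 22 days into February → day 53.

53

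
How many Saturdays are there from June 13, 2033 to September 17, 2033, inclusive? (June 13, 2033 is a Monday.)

14

June 13, 2033 is a Monday; the first Saturday on or after it is June 18, 2033 (5 days later).
From June 18, 2033 to September 17, 2033: 12 + 31 + 31 + 17 = 91 days (rest of June, July, August, September).
91 ÷ 7 = 13 full weeks with remainder 0, so 13 more Saturdays after the first → 14.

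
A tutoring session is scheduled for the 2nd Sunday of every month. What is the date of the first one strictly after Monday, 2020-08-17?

2020-09-13

August 2020 starts on a Saturday; its first Sunday is the 2nd, so the 2nd Sunday is the 9th — 2020-08-09.
That is not after 2020-08-17, so look at September 2020.
September 2020 starts on a Tuesday; its first Sunday is the 6th, so the 2nd Sunday is the 13th — 2020-09-13.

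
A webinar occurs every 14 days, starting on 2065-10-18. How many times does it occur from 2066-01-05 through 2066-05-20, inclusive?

Occurrences land 14·i days after 2065-10-18 for i = 0, 1, 2, …
2066-01-05 is 79 days after the start; 79 ÷ 14 = 5 remainder 9; since the remainder is 9, round up to i = 6. First occurrence in the window: #7 on 2066-01-10 (6×14 = 84 days in).
2066-05-20 is 214 days after the start; 214 ÷ 14 = 15 remainder 4. Last occurrence in the window: #16 on 2066-05-16.
Occurrences #7 through #16: 10 in total.

10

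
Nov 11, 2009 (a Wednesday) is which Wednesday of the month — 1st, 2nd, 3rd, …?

Day 11 falls in week ⌈11/7⌉ of the month.
Days 1–7 hold the 1st Wednesday, 8–14 the 2nd, 15–21 the 3rd, 22–28 the 4th, 29–31 the 5th.
11 is in the range for the 2nd.

2nd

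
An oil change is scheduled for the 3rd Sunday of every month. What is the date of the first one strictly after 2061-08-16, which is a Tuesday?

2061-08-21

August 2061 starts on a Monday; its first Sunday is the 7th, so the 3rd Sunday is the 21st — 2061-08-21.
2061-08-21 is after 2061-08-16, so that is the next one.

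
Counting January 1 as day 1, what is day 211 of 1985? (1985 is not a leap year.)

January has 31 days (211 − 31 = 180 remain).
February has 28 days (180 − 28 = 152 remain).
March has 31 days (152 − 31 = 121 remain).
April has 30 days (121 − 30 = 91 remain).
May has 31 days (91 − 31 = 60 remain).
June has 30 days (60 − 30 = 30 remain).
30 into July → July 30.

July 30, 1985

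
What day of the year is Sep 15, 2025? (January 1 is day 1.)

Days in months before Sep: 31 + 28 + 31 + 30 + 31 + 30 + 31 + 31 = 243.
Plus 15 days into Sep → day 258.

258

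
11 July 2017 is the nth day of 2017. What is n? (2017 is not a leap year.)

Days in months before July: 31 + 28 + 31 + 30 + 31 + 30 = 181.
Plus 11 days into July → day 192.

192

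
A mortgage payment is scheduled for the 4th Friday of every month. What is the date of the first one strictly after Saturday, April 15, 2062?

April 2062 starts on a Saturday; its first Friday is the 7th, so the 4th Friday is the 28th — April 28, 2062.
April 28, 2062 is after April 15, 2062, so that is the next one.

April 28, 2062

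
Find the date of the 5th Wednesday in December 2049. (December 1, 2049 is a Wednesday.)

December 2049 begins on a Wednesday, so the first Wednesday is December 1.
The 5th Wednesday is 4 weeks later: 1 + 28 = 29.

2049-12-29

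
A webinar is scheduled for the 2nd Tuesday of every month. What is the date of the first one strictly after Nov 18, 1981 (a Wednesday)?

Nov 1981 starts on a Sunday; its first Tuesday is the 3rd, so the 2nd Tuesday is the 10th — Nov 10, 1981.
That is not after Nov 18, 1981, so look at Dec 1981.
Dec 1981 starts on a Tuesday; its first Tuesday is the 1st, so the 2nd Tuesday is the 8th — Dec 8, 1981.

Dec 8, 1981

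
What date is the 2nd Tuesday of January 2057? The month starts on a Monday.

January 2057 begins on a Monday, so the first Tuesday is January 2 (1 day later).
The 2nd Tuesday is 1 weeks later: 2 + 7 = 9.

2057-01-09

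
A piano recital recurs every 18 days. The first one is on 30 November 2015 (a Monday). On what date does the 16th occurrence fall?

26 August 2016

The 16th occurrence is 15 intervals after the first: 15 × 18 = 270 days after 30 November 2015.
November has 30 days — 0 days to the end of November leaves 270.
December has 31 days (239 left).
January has 31 days (208 left).
February has 29 days (179 left).
March has 31 days (148 left).
April has 30 days (118 left).
May has 31 days (87 left).
June has 30 days (57 left).
July has 31 days (26 left).
26 days into August → 26 August 2016.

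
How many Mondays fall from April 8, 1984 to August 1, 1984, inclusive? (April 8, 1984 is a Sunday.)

17

April 8, 1984 is a Sunday; the first Monday on or after it is April 9, 1984 (1 day later).
From April 9, 1984 to August 1, 1984: 21 + 31 + 30 + 31 + 1 = 114 days (rest of April, May, June, July, August).
114 ÷ 7 = 16 full weeks with remainder 2, so 16 more Mondays after the first → 17.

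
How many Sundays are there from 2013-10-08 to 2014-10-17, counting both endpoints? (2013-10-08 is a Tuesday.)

53

2013-10-08 is a Tuesday; the first Sunday on or after it is 2013-10-13 (5 days later).
From 2013-10-13 to 2014-10-17: 79 + 290 = 369 days (rest of 2013, to 2014-10-17 in 2014).
369 ÷ 7 = 52 full weeks with remainder 5, so 52 more Sundays after the first → 53.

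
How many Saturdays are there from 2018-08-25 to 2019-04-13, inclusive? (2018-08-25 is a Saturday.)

34

2018-08-25 is a Saturday; the first Saturday on or after it is 2018-08-25.
From 2018-08-25 to 2019-04-13: 6 + 30 + 31 + 30 + 31 + 31 + 28 + 31 + 13 = 231 days (rest of August, September, October, November, December, January, February, March, April).
231 ÷ 7 = 33 full weeks with remainder 0, so 33 more Saturdays after the first → 34.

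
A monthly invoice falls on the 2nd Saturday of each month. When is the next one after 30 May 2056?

10 June 2056

May 2056 starts on a Monday; its first Saturday is the 6th, so the 2nd Saturday is the 13th — 13 May 2056.
That is not after 30 May 2056, so look at June 2056.
June 2056 starts on a Thursday; its first Saturday is the 3rd, so the 2nd Saturday is the 10th — 10 June 2056.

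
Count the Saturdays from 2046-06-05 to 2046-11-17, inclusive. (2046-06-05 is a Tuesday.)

24

2046-06-05 is a Tuesday; the first Saturday on or after it is 2046-06-09 (4 days later).
From 2046-06-09 to 2046-11-17: 21 + 31 + 31 + 30 + 31 + 17 = 161 days (rest of June, July, August, September, October, November).
161 ÷ 7 = 23 full weeks with remainder 0, so 23 more Saturdays after the first → 24.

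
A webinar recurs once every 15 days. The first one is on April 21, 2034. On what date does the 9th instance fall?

The 9th occurrence is 8 intervals after the first: 8 × 15 = 120 days after April 21, 2034.
April has 30 days — 9 days to the end of April leaves 111.
May has 31 days (80 left).
June has 30 days (50 left).
July has 31 days (19 left).
19 days into August → August 19, 2034.

August 19, 2034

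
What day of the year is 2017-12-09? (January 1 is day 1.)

Days in months before December: 31 + 28 + 31 + 30 + 31 + 30 + 31 + 31 + 30 + 31 + 30 = 334.
Plus 9 days into December → day 343.

343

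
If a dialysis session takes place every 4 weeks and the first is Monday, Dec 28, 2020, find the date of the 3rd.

Feb 22, 2021

The 3rd occurrence is 2 intervals after the first: 2 × 28 = 56 days after Dec 28, 2020.
Dec has 31 days — 3 days to the end of Dec leaves 53.
Jan has 31 days (22 left).
22 days into Feb → Feb 22, 2021.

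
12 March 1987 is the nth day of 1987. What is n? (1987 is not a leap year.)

71

Days in months before March: 31 + 28 = 59.
Plus 12 days into March → day 71.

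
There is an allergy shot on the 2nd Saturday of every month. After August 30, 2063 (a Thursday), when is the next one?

September 8, 2063

August 2063 starts on a Wednesday; its first Saturday is the 4th, so the 2nd Saturday is the 11th — August 11, 2063.
That is not after August 30, 2063, so look at September 2063.
September 2063 starts on a Saturday; its first Saturday is the 1st, so the 2nd Saturday is the 8th — September 8, 2063.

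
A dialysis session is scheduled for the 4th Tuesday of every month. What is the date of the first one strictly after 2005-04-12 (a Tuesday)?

April 2005 starts on a Friday; its first Tuesday is the 5th, so the 4th Tuesday is the 26th — 2005-04-26.
2005-04-26 is after 2005-04-12, so that is the next one.

2005-04-26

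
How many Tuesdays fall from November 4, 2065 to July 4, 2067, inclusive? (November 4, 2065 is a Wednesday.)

November 4, 2065 is a Wednesday; the first Tuesday on or after it is November 10, 2065 (6 days later).
From November 10, 2065 to July 4, 2067: 51 + 365 + 185 = 601 days (rest of 2065, 2066, to July 4, 2067 in 2067).
601 ÷ 7 = 85 full weeks with remainder 6, so 85 more Tuesdays after the first → 86.

86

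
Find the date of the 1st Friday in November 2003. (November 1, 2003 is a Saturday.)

7 November 2003

November 2003 begins on a Saturday, so the first Friday is November 7 (6 days later).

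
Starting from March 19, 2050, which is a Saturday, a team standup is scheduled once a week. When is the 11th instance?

The 11th occurrence is 10 intervals after the first: 10 × 7 = 70 days after March 19, 2050.
March has 31 days — 12 days to the end of March leaves 58.
April has 30 days (28 left).
28 days into May → May 28, 2050.

May 28, 2050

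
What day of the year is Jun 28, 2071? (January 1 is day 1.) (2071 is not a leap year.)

179

Days in months before Jun: 31 + 28 + 31 + 30 + 31 = 151.
Plus 28 days into Jun → day 179.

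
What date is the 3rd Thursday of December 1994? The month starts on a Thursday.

1994-12-15

December 1994 begins on a Thursday, so the first Thursday is December 1.
The 3rd Thursday is 2 weeks later: 1 + 14 = 15.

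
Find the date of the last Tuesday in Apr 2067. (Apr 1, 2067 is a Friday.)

Apr 26, 2067

Apr 2067 begins on a Friday, so the first Tuesday is Apr 5 (4 days later).
Apr 2067 has 30 days. Adding weeks: 5, 12, 19, 26 — the last one ≤ 30 is the 26th.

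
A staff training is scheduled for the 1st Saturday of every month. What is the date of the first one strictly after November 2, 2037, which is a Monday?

November 7, 2037

November 2037 starts on a Sunday, so its 1st Saturday is November 7, 2037 (6 days in).
November 7, 2037 is after November 2, 2037, so that is the next one.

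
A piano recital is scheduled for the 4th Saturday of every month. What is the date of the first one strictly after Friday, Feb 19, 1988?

Feb 1988 starts on a Monday; its first Saturday is the 6th, so the 4th Saturday is the 27th — Feb 27, 1988.
Feb 27, 1988 is after Feb 19, 1988, so that is the next one.

Feb 27, 1988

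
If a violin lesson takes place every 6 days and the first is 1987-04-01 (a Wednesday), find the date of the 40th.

The 40th occurrence is 39 intervals after the first: 39 × 6 = 234 days after 1987-04-01.
April has 30 days — 29 days to the end of April leaves 205.
May has 31 days (174 left).
June has 30 days (144 left).
July has 31 days (113 left).
August has 31 days (82 left).
September has 30 days (52 left).
October has 31 days (21 left).
21 days into November → 1987-11-21.

1987-11-21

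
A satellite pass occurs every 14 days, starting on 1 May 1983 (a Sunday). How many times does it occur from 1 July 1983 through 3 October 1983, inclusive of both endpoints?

7

Occurrences land 14·i days after 1 May 1983 for i = 0, 1, 2, …
1 July 1983 is 61 days after the start; 61 ÷ 14 = 4 remainder 5; since the remainder is 5, round up to i = 5. First occurrence in the window: #6 on 10 July 1983 (5×14 = 70 days in).
3 October 1983 is 155 days after the start; 155 ÷ 14 = 11 remainder 1. Last occurrence in the window: #12 on 2 October 1983.
Occurrences #6 through #12: 7 in total.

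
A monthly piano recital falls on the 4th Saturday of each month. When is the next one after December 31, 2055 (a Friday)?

January 22, 2056

December 2055 starts on a Wednesday; its first Saturday is the 4th, so the 4th Saturday is the 25th — December 25, 2055.
That is not after December 31, 2055, so look at January 2056.
January 2056 starts on a Saturday; its first Saturday is the 1st, so the 4th Saturday is the 22nd — January 22, 2056.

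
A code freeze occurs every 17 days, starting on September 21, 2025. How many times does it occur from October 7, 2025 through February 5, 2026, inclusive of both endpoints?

8

Occurrences land 17·i days after September 21, 2025 for i = 0, 1, 2, …
October 7, 2025 is 16 days after the start; 16 ÷ 17 = 0 remainder 16; since the remainder is 16, round up to i = 1. First occurrence in the window: #2 on October 8, 2025 (1×17 = 17 days in).
February 5, 2026 is 137 days after the start; 137 ÷ 17 = 8 remainder 1. Last occurrence in the window: #9 on February 4, 2026.
Occurrences #2 through #9: 8 in total.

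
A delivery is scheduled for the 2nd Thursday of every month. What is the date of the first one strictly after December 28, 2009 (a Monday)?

December 2009 starts on a Tuesday; its first Thursday is the 3rd, so the 2nd Thursday is the 10th — December 10, 2009.
That is not after December 28, 2009, so look at January 2010.
January 2010 starts on a Friday; its first Thursday is the 7th, so the 2nd Thursday is the 14th — January 14, 2010.

January 14, 2010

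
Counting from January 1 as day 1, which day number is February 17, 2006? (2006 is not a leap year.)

Days in months before February: 31 = 31.
Plus 17 days into February → day 48.

48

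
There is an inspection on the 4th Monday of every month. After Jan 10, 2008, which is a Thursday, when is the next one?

Jan 28, 2008

Jan 2008 starts on a Tuesday; its first Monday is the 7th, so the 4th Monday is the 28th — Jan 28, 2008.
Jan 28, 2008 is after Jan 10, 2008, so that is the next one.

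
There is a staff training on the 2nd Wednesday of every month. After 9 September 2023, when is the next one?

September 2023 starts on a Friday; its first Wednesday is the 6th, so the 2nd Wednesday is the 13th — 13 September 2023.
13 September 2023 is after 9 September 2023, so that is the next one.

13 September 2023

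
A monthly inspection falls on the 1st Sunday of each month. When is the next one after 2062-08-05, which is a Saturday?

2062-08-06

August 2062 starts on a Tuesday, so its 1st Sunday is 2062-08-06 (5 days in).
2062-08-06 is after 2062-08-05, so that is the next one.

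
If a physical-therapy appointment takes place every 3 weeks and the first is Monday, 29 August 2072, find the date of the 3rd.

10 October 2072

The 3rd occurrence is 2 intervals after the first: 2 × 21 = 42 days after 29 August 2072.
August has 31 days — 2 days to the end of August leaves 40.
September has 30 days (10 left).
10 days into October → 10 October 2072.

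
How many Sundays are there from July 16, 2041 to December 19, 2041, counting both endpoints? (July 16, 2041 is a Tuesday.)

July 16, 2041 is a Tuesday; the first Sunday on or after it is July 21, 2041 (5 days later).
From July 21, 2041 to December 19, 2041: 10 + 31 + 30 + 31 + 30 + 19 = 151 days (rest of July, August, September, October, November, December).
151 ÷ 7 = 21 full weeks with remainder 4, so 21 more Sundays after the first → 22.

22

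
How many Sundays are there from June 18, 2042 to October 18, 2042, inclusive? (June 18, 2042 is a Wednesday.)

June 18, 2042 is a Wednesday; the first Sunday on or after it is June 22, 2042 (4 days later).
From June 22, 2042 to October 18, 2042: 8 + 31 + 31 + 30 + 18 = 118 days (rest of June, July, August, September, October).
118 ÷ 7 = 16 full weeks with remainder 6, so 16 more Sundays after the first → 17.

17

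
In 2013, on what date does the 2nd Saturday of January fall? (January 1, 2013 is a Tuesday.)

January 12, 2013

January 2013 begins on a Tuesday, so the first Saturday is January 5 (4 days later).
The 2nd Saturday is 1 weeks later: 5 + 7 = 12.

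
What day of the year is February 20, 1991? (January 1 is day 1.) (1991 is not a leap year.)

Days in months before February: 31 = 31.
Plus 20 days into February → day 51.

51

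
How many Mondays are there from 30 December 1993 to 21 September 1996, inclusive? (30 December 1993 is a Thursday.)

30 December 1993 is a Thursday; the first Monday on or after it is 3 January 1994 (4 days later).
From 3 January 1994 to 21 September 1996: 362 + 365 + 265 = 992 days (rest of 1994, 1995, to 21 September 1996 in 1996).
992 ÷ 7 = 141 full weeks with remainder 5, so 141 more Mondays after the first → 142.

142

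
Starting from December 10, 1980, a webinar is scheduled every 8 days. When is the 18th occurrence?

April 25, 1981

The 18th occurrence is 17 intervals after the first: 17 × 8 = 136 days after December 10, 1980.
December has 31 days — 21 days to the end of December leaves 115.
January has 31 days (84 left).
February has 28 days (56 left).
March has 31 days (25 left).
25 days into April → April 25, 1981.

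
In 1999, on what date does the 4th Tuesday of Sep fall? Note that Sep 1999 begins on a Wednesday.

Sep 28, 1999

Sep 1999 begins on a Wednesday, so the first Tuesday is Sep 7 (6 days later).
The 4th Tuesday is 3 weeks later: 7 + 21 = 28.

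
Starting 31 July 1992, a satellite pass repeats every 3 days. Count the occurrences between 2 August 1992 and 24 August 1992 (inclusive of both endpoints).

Occurrences land 3·i days after 31 July 1992 for i = 0, 1, 2, …
2 August 1992 is 2 days after the start; 2 ÷ 3 = 0 remainder 2; since the remainder is 2, round up to i = 1. First occurrence in the window: #2 on 3 August 1992 (1×3 = 3 days in).
24 August 1992 is 24 days after the start; 24 ÷ 3 = 8 remainder 0. Last occurrence in the window: #9 on 24 August 1992.
Occurrences #2 through #9: 8 in total.

8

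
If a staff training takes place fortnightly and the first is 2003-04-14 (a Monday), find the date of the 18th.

2003-12-08

The 18th occurrence is 17 intervals after the first: 17 × 14 = 238 days after 2003-04-14.
April has 30 days — 16 days to the end of April leaves 222.
May has 31 days (191 left).
June has 30 days (161 left).
July has 31 days (130 left).
August has 31 days (99 left).
September has 30 days (69 left).
October has 31 days (38 left).
November has 30 days (8 left).
8 days into December → 2003-12-08.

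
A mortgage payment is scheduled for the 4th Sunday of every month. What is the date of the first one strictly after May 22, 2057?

May 2057 starts on a Tuesday; its first Sunday is the 6th, so the 4th Sunday is the 27th — May 27, 2057.
May 27, 2057 is after May 22, 2057, so that is the next one.

May 27, 2057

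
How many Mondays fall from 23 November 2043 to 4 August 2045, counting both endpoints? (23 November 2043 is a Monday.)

23 November 2043 is a Monday; the first Monday on or after it is 23 November 2043.
From 23 November 2043 to 4 August 2045: 38 + 366 + 216 = 620 days (rest of 2043, 2044, to 4 August 2045 in 2045).
620 ÷ 7 = 88 full weeks with remainder 4, so 88 more Mondays after the first → 89.

89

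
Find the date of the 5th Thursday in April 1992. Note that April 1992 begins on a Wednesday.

1992-04-30

April 1992 begins on a Wednesday, so the first Thursday is April 2 (1 day later).
The 5th Thursday is 4 weeks later: 2 + 28 = 30.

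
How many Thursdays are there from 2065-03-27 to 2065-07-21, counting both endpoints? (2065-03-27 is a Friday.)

2065-03-27 is a Friday; the first Thursday on or after it is 2065-04-02 (6 days later).
From 2065-04-02 to 2065-07-21: 28 + 31 + 30 + 21 = 110 days (rest of April, May, June, July).
110 ÷ 7 = 15 full weeks with remainder 5, so 15 more Thursdays after the first → 16.

16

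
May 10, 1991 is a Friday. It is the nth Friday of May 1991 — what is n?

Day 10 falls in week ⌈10/7⌉ of the month.
Days 1–7 hold the 1st Friday, 8–14 the 2nd, 15–21 the 3rd, 22–28 the 4th, 29–31 the 5th.
10 is in the range for the 2nd.

2nd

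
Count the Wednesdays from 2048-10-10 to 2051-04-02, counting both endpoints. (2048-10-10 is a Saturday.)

2048-10-10 is a Saturday; the first Wednesday on or after it is 2048-10-14 (4 days later).
From 2048-10-14 to 2051-04-02: 78 + 365 + 365 + 92 = 900 days (rest of 2048, 2049, 2050, to 2051-04-02 in 2051).
900 ÷ 7 = 128 full weeks with remainder 4, so 128 more Wednesdays after the first → 129.

129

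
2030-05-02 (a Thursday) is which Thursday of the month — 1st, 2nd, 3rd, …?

1st

Day 2 falls in week ⌈2/7⌉ of the month.
Days 1–7 hold the 1st Thursday, 8–14 the 2nd, 15–21 the 3rd, 22–28 the 4th, 29–31 the 5th.
2 is in the range for the 1st.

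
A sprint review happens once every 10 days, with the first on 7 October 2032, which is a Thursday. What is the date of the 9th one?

26 December 2032

The 9th occurrence is 8 intervals after the first: 8 × 10 = 80 days after 7 October 2032.
October has 31 days — 24 days to the end of October leaves 56.
November has 30 days (26 left).
26 days into December → 26 December 2032.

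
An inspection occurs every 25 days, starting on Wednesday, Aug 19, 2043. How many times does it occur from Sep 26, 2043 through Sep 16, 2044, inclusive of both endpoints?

14

Occurrences land 25·i days after Aug 19, 2043 for i = 0, 1, 2, …
Sep 26, 2043 is 38 days after the start; 38 ÷ 25 = 1 remainder 13; since the remainder is 13, round up to i = 2. First occurrence in the window: #3 on Oct 8, 2043 (2×25 = 50 days in).
Sep 16, 2044 is 394 days after the start; 394 ÷ 25 = 15 remainder 19. Last occurrence in the window: #16 on Aug 28, 2044.
Occurrences #3 through #16: 14 in total.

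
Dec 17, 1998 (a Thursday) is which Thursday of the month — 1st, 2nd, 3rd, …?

Day 17 falls in week ⌈17/7⌉ of the month.
Days 1–7 hold the 1st Thursday, 8–14 the 2nd, 15–21 the 3rd, 22–28 the 4th, 29–31 the 5th.
17 is in the range for the 3rd.

3rd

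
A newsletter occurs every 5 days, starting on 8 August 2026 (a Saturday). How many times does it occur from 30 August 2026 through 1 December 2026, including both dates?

Occurrences land 5·i days after 8 August 2026 for i = 0, 1, 2, …
30 August 2026 is 22 days after the start; 22 ÷ 5 = 4 remainder 2; since the remainder is 2, round up to i = 5. First occurrence in the window: #6 on 2 September 2026 (5×5 = 25 days in).
1 December 2026 is 115 days after the start; 115 ÷ 5 = 23 remainder 0. Last occurrence in the window: #24 on 1 December 2026.
Occurrences #6 through #24: 19 in total.

19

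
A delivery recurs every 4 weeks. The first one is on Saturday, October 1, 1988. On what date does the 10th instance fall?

June 10, 1989

The 10th occurrence is 9 intervals after the first: 9 × 28 = 252 days after October 1, 1988.
October has 31 days — 30 days to the end of October leaves 222.
November has 30 days (192 left).
December has 31 days (161 left).
January has 31 days (130 left).
February has 28 days (102 left).
March has 31 days (71 left).
April has 30 days (41 left).
May has 31 days (10 left).
10 days into June → June 10, 1989.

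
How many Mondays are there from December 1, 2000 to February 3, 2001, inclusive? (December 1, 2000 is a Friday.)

December 1, 2000 is a Friday; the first Monday on or after it is December 4, 2000 (3 days later).
From December 4, 2000 to February 3, 2001: 27 + 31 + 3 = 61 days (rest of December, January, February).
61 ÷ 7 = 8 full weeks with remainder 5, so 8 more Mondays after the first → 9.

9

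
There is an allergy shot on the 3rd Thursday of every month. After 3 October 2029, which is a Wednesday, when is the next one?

October 2029 starts on a Monday; its first Thursday is the 4th, so the 3rd Thursday is the 18th — 18 October 2029.
18 October 2029 is after 3 October 2029, so that is the next one.

18 October 2029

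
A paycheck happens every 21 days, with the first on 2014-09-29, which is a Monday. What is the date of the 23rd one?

2016-01-04

The 23rd occurrence is 22 intervals after the first: 22 × 21 = 462 days after 2014-09-29.
September has 30 days — 1 day to the end of September leaves 461.
From end of September to end of 2014 is 92 days (369 left).
2015 has 365 days (4 left).
4 days into January → 2016-01-04.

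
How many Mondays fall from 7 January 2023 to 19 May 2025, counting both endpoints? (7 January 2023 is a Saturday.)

124

7 January 2023 is a Saturday; the first Monday on or after it is 9 January 2023 (2 days later).
From 9 January 2023 to 19 May 2025: 356 + 366 + 139 = 861 days (rest of 2023, 2024, to 19 May 2025 in 2025).
861 ÷ 7 = 123 full weeks with remainder 0, so 123 more Mondays after the first → 124.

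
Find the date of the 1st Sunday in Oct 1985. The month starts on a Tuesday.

Oct 6, 1985

Oct 1985 begins on a Tuesday, so the first Sunday is Oct 6 (5 days later).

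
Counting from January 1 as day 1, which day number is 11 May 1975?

Days in months before May: 31 + 28 + 31 + 30 = 120.
Plus 11 days into May → day 131.

131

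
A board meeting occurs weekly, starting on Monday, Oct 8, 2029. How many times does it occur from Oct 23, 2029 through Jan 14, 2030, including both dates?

12

Occurrences land 7·i days after Oct 8, 2029 for i = 0, 1, 2, …
Oct 23, 2029 is 15 days after the start; 15 ÷ 7 = 2 remainder 1; since the remainder is 1, round up to i = 3. First occurrence in the window: #4 on Oct 29, 2029 (3×7 = 21 days in).
Jan 14, 2030 is 98 days after the start; 98 ÷ 7 = 14 remainder 0. Last occurrence in the window: #15 on Jan 14, 2030.
Occurrences #4 through #15: 12 in total.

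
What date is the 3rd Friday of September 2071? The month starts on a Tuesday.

September 18, 2071

September 2071 begins on a Tuesday, so the first Friday is September 4 (3 days later).
The 3rd Friday is 2 weeks later: 4 + 14 = 18.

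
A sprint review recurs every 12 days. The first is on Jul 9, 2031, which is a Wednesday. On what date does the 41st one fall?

Oct 31, 2032

The 41st occurrence is 40 intervals after the first: 40 × 12 = 480 days after Jul 9, 2031.
Jul has 31 days — 22 days to the end of Jul leaves 458.
From end of Jul to end of 2031 is 153 days (305 left).
Jan has 31 days (274 left).
Feb has 29 days (245 left).
Mar has 31 days (214 left).
Apr has 30 days (184 left).
May has 31 days (153 left).
Jun has 30 days (123 left).
Jul has 31 days (92 left).
Aug has 31 days (61 left).
Sep has 30 days (31 left).
31 days into Oct → Oct 31, 2032.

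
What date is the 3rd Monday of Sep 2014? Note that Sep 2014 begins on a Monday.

Sep 15, 2014

Sep 2014 begins on a Monday, so the first Monday is Sep 1.
The 3rd Monday is 2 weeks later: 1 + 14 = 15.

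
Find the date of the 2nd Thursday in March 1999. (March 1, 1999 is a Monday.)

March 1999 begins on a Monday, so the first Thursday is March 4 (3 days later).
The 2nd Thursday is 1 weeks later: 4 + 7 = 11.

1999-03-11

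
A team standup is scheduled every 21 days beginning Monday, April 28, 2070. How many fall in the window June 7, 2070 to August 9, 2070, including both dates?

Occurrences land 21·i days after April 28, 2070 for i = 0, 1, 2, …
June 7, 2070 is 40 days after the start; 40 ÷ 21 = 1 remainder 19; since the remainder is 19, round up to i = 2. First occurrence in the window: #3 on June 9, 2070 (2×21 = 42 days in).
August 9, 2070 is 103 days after the start; 103 ÷ 21 = 4 remainder 19. Last occurrence in the window: #5 on July 21, 2070.
Occurrences #3 through #5: 3 in total.

3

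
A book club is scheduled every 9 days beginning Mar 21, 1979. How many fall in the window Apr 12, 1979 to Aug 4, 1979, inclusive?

Occurrences land 9·i days after Mar 21, 1979 for i = 0, 1, 2, …
Apr 12, 1979 is 22 days after the start; 22 ÷ 9 = 2 remainder 4; since the remainder is 4, round up to i = 3. First occurrence in the window: #4 on Apr 17, 1979 (3×9 = 27 days in).
Aug 4, 1979 is 136 days after the start; 136 ÷ 9 = 15 remainder 1. Last occurrence in the window: #16 on Aug 3, 1979.
Occurrences #4 through #16: 13 in total.

13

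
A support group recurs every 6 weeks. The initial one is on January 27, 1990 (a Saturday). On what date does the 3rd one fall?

April 21, 1990

The 3rd occurrence is 2 intervals after the first: 2 × 42 = 84 days after January 27, 1990.
January has 31 days — 4 days to the end of January leaves 80.
February has 28 days (52 left).
March has 31 days (21 left).
21 days into April → April 21, 1990.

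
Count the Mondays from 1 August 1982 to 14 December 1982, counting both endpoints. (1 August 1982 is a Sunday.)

1 August 1982 is a Sunday; the first Monday on or after it is 2 August 1982 (1 day later).
From 2 August 1982 to 14 December 1982: 29 + 30 + 31 + 30 + 14 = 134 days (rest of August, September, October, November, December).
134 ÷ 7 = 19 full weeks with remainder 1, so 19 more Mondays after the first → 20.

20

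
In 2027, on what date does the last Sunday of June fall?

27 June 2027

June 2027 begins on a Tuesday, so the first Sunday is June 6 (5 days later).
June 2027 has 30 days. Adding weeks: 6, 13, 20, 27 — the last one ≤ 30 is the 27th.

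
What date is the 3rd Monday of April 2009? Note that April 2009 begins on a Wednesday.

April 2009 begins on a Wednesday, so the first Monday is April 6 (5 days later).
The 3rd Monday is 2 weeks later: 6 + 14 = 20.

2009-04-20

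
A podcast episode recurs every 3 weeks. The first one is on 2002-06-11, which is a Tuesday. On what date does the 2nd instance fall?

The 2nd occurrence is 1 interval after the first: 1 × 21 = 21 days after 2002-06-11.
June has 30 days — 19 days to the end of June leaves 2.
2 days into July → 2002-07-02.

2002-07-02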